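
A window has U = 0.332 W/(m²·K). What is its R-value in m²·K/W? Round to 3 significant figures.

3.01 m²·K/W

R = 1/U = 1/0.332 = 3.012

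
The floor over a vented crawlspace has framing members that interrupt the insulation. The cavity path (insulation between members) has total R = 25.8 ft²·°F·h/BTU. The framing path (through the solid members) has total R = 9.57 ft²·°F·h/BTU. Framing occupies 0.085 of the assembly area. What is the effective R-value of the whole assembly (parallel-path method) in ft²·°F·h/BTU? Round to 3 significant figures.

U_eff = 0.915/25.8 + 0.085/9.57 = 0.03547 + 0.008882 = 0.04435
R_eff = 1/U_eff = 22.55 ft²·°F·h/BTU

22.5 ft²·°F·h/BTU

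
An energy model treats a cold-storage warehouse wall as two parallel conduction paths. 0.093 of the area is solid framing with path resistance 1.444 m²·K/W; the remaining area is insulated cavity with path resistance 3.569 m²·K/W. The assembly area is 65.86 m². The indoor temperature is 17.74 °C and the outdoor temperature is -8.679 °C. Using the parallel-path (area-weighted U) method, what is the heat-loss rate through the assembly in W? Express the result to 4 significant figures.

554.2 W

U_eff = 0.907/3.569 + 0.093/1.444 = 0.25413 + 0.064404 = 0.31854
R_eff = 1/U_eff = 3.1394 m²·K/W
Q = 65.86 × (17.74 − (-8.679)) / 3.1394 = 554.24 W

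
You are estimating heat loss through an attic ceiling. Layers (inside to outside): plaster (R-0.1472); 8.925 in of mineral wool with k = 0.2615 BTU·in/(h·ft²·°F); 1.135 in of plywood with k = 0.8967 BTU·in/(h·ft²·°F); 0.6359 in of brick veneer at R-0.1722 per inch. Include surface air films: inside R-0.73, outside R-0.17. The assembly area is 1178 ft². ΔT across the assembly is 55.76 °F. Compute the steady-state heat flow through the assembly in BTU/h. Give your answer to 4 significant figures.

8.925/0.2615 = 34.13
1.135/0.8967 = 1.2658
0.6359 × 0.1722 = 0.1095
R_total = 0.73 + 0.1472 + 34.13 + 1.2658 + 0.1095 + 0.17 = 36.552 ft²·°F·h/BTU
Q = A·ΔT/R = 1178 × 55.76 / 36.552 = 1797 BTU/h

1797 BTU/h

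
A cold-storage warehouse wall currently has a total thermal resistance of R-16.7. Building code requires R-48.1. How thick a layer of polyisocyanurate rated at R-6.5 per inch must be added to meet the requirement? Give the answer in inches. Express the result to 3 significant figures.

4.83 in

ΔR = 48.1 − 16.7 = 31.4 ft²·°F·h/BTU
L = ΔR / (R/in) = 31.4/6.5 = 4.831 in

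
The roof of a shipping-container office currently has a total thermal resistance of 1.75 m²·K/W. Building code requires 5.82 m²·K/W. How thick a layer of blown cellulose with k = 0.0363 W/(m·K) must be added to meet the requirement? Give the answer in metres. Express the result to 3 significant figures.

0.148 m

ΔR = 5.82 − 1.75 = 4.07 m²·K/W
L = ΔR × k = 4.07 × 0.0363 = 0.1477 m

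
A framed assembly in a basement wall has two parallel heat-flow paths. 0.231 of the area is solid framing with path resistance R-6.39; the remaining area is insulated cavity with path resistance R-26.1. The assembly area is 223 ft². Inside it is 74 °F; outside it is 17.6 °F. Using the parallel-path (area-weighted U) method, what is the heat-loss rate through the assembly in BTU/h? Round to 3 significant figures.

825 BTU/h

U_eff = 0.769/26.1 + 0.231/6.39 = 0.02946 + 0.03615 = 0.06561
R_eff = 1/U_eff = 15.24 ft²·°F·h/BTU
Q = 223 × (74 − 17.6) / 15.24 = 825.2 BTU/h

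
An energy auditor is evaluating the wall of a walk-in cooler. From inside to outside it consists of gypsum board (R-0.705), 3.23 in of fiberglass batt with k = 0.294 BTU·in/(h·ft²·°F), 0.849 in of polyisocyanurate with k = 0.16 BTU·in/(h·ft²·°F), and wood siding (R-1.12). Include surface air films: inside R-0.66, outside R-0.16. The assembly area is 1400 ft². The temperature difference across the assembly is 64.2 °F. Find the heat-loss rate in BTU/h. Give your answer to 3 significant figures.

4750 BTU/h

3.23/0.294 = 10.99
0.849/0.16 = 5.306
R_total = 0.66 + 0.705 + 10.99 + 5.306 + 1.12 + 0.16 = 18.94 ft²·°F·h/BTU
Q = A·ΔT/R = 1400 × 64.2 / 18.94 = 4746 BTU/h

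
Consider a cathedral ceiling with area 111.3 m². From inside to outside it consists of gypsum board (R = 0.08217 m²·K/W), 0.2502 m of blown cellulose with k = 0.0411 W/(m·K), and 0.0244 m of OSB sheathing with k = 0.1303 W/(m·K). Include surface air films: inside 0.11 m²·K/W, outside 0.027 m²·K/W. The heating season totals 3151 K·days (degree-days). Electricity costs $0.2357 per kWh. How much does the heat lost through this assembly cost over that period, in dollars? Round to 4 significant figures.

0.2502/0.0411 = 6.0876
0.0244/0.1303 = 0.18726
R_total = 0.11 + 0.08217 + 6.0876 + 0.18726 + 0.027 = 6.494 m²·K/W
E = A × HDD × 24 / R / 1000 = 111.3 × 3151 × 24 / 6.494 / 1000 = 1296.1 kWh
Cost = 1296.1 × 0.2357 = $305.49

305.5 dollars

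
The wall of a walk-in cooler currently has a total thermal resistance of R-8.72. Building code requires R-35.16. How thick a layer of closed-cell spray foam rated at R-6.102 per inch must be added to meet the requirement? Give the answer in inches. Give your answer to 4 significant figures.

ΔR = 35.16 − 8.72 = 26.44 ft²·°F·h/BTU
L = ΔR / (R/in) = 26.44/6.102 = 4.333 in

4.333 in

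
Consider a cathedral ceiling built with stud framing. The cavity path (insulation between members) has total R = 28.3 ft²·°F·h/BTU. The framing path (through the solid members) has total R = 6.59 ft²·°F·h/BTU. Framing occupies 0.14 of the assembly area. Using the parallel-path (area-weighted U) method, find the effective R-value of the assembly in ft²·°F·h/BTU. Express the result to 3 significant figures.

U_eff = 0.86/28.3 + 0.14/6.59 = 0.03039 + 0.02124 = 0.05163
R_eff = 1/U_eff = 19.37 ft²·°F·h/BTU

19.4 ft²·°F·h/BTU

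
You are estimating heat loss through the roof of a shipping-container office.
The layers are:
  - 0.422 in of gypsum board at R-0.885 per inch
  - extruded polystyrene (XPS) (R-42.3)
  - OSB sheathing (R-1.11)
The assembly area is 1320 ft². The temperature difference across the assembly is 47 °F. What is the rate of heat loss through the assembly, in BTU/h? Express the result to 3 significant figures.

1420 BTU/h

0.422 × 0.885 = 0.3735
R_total = 0.3735 + 42.3 + 1.11 = 43.78 ft²·°F·h/BTU
Q = A·ΔT/R = 1320 × 47 / 43.78 = 1417 BTU/h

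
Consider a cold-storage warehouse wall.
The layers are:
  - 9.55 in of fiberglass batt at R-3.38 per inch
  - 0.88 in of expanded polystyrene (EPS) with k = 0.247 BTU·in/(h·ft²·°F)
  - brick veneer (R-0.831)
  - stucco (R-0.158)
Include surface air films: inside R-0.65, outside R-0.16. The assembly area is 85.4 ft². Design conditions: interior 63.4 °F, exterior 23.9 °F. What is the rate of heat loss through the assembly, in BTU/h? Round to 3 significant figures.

89.6 BTU/h

9.55 × 3.38 = 32.28
0.88/0.247 = 3.563
R_total = 0.65 + 32.28 + 3.563 + 0.831 + 0.158 + 0.16 = 37.64 ft²·°F·h/BTU
Q = A·ΔT/R = 85.4 × (63.4 − 23.9) / 37.64 = 89.62 BTU/h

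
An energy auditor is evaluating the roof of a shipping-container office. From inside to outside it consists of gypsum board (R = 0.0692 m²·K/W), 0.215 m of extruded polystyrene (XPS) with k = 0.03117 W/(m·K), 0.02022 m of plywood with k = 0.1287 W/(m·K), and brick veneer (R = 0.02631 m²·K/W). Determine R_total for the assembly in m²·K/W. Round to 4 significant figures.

0.215/0.03117 = 6.8977
0.02022/0.1287 = 0.15711
R_total = 0.0692 + 6.8977 + 0.15711 + 0.02631 = 7.1503 m²·K/W

7.150 m²·K/W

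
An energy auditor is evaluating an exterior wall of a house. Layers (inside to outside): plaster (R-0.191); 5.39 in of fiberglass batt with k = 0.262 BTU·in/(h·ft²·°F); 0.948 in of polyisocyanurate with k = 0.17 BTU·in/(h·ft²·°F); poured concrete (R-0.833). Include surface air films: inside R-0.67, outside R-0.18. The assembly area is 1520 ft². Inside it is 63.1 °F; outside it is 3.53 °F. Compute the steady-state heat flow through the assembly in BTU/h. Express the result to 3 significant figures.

3230 BTU/h

5.39/0.262 = 20.57
0.948/0.17 = 5.576
R_total = 0.67 + 0.191 + 20.57 + 5.576 + 0.833 + 0.18 = 28.02 ft²·°F·h/BTU
Q = A·ΔT/R = 1520 × (63.1 − 3.53) / 28.02 = 3231 BTU/h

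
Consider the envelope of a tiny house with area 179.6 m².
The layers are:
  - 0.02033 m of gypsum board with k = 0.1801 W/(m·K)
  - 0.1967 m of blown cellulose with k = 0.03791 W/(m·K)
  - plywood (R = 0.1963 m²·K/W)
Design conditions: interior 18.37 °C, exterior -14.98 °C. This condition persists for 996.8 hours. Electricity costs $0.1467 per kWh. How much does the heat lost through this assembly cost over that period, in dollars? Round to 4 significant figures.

159.3 dollars

0.02033/0.1801 = 0.11288
0.1967/0.03791 = 5.1886
R_total = 0.11288 + 5.1886 + 0.1963 = 5.4978 m²·K/W
Q = 179.6 × (18.37 − (-14.98)) / 5.4978 = 1089.5 W
E = 1089.5 W × 996.8 h / 1000 = 1086 kWh
Cost = 1086 × 0.1467 = $159.31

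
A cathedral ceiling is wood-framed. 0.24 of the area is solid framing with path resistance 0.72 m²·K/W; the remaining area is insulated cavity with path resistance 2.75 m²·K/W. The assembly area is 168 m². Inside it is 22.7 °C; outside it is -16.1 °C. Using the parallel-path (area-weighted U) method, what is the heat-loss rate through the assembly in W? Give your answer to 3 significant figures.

3970 W

U_eff = 0.76/2.75 + 0.24/0.72 = 0.2764 + 0.3333 = 0.6097
R_eff = 1/U_eff = 1.64 m²·K/W
Q = 168 × (22.7 − (-16.1)) / 1.64 = 3974 W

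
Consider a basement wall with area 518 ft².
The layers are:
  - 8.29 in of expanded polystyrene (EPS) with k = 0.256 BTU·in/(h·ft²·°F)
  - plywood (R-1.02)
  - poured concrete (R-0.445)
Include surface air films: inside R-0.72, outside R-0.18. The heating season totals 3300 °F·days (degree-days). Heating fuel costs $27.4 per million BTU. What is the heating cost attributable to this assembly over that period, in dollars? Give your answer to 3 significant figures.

8.29/0.256 = 32.38
R_total = 0.72 + 32.38 + 1.02 + 0.445 + 0.18 = 34.75 ft²·°F·h/BTU
E = A × HDD × 24 / R = 518 × 3300 × 24 / 34.75 = 1181000 BTU
Cost = 1181000/10⁶ × 27.4 = $32.35

32.4 dollars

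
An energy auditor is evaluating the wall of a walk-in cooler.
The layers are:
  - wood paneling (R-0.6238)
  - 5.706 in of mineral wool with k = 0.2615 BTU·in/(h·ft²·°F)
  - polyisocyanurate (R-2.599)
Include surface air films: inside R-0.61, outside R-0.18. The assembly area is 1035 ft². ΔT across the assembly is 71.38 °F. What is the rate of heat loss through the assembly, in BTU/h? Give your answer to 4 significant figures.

5.706/0.2615 = 21.82
R_total = 0.61 + 0.6238 + 21.82 + 2.599 + 0.18 = 25.833 ft²·°F·h/BTU
Q = A·ΔT/R = 1035 × 71.38 / 25.833 = 2859.8 BTU/h

2860 BTU/h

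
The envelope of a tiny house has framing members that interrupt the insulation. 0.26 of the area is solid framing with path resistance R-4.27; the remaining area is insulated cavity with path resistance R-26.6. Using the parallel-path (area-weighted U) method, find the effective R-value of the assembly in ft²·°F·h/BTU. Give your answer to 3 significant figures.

U_eff = 0.74/26.6 + 0.26/4.27 = 0.02782 + 0.06089 = 0.08871
R_eff = 1/U_eff = 11.27 ft²·°F·h/BTU

11.3 ft²·°F·h/BTU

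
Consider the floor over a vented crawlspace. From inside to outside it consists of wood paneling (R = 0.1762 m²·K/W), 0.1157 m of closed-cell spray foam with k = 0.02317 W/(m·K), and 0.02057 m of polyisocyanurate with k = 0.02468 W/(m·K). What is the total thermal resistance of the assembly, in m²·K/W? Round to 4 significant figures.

0.1157/0.02317 = 4.9935
0.02057/0.02468 = 0.83347
R_total = 0.1762 + 4.9935 + 0.83347 = 6.0032 m²·K/W

6.003 m²·K/W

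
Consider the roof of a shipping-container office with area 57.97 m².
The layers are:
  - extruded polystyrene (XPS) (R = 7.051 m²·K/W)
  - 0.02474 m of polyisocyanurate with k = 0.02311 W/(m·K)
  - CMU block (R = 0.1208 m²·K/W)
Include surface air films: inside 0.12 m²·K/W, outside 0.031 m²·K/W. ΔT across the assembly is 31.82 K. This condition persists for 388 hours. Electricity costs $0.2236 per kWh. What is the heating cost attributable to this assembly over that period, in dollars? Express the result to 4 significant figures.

0.02474/0.02311 = 1.0705
R_total = 0.12 + 7.051 + 1.0705 + 0.1208 + 0.031 = 8.3933 m²·K/W
Q = 57.97 × 31.82 / 8.3933 = 219.77 W
E = 219.77 W × 388 h / 1000 = 85.271 kWh
Cost = 85.271 × 0.2236 = $19.067

19.07 dollars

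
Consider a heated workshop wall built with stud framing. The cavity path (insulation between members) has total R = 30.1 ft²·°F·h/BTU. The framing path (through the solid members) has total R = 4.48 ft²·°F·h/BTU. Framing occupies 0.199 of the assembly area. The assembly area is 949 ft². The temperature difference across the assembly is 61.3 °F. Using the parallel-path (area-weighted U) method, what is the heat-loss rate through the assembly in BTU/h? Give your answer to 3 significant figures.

4130 BTU/h

U_eff = 0.801/30.1 + 0.199/4.48 = 0.02661 + 0.04442 = 0.07103
R_eff = 1/U_eff = 14.08 ft²·°F·h/BTU
Q = 949 × 61.3 / 14.08 = 4132 BTU/h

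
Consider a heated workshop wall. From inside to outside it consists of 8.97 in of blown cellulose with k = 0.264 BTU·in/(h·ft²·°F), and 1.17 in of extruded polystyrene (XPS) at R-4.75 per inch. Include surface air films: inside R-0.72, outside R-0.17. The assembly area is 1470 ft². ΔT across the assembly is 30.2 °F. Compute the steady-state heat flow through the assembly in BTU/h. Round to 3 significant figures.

8.97/0.264 = 33.98
1.17 × 4.75 = 5.557
R_total = 0.72 + 33.98 + 5.557 + 0.17 = 40.42 ft²·°F·h/BTU
Q = A·ΔT/R = 1470 × 30.2 / 40.42 = 1098 BTU/h

1100 BTU/h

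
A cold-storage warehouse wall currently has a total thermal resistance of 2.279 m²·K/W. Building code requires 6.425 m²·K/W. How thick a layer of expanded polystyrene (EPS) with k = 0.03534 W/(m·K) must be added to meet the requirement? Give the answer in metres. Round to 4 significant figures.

0.1465 m

ΔR = 6.425 − 2.279 = 4.146 m²·K/W
L = ΔR × k = 4.146 × 0.03534 = 0.14652 m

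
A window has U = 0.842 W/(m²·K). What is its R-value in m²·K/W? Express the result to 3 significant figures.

1.19 m²·K/W

R = 1/U = 1/0.842 = 1.188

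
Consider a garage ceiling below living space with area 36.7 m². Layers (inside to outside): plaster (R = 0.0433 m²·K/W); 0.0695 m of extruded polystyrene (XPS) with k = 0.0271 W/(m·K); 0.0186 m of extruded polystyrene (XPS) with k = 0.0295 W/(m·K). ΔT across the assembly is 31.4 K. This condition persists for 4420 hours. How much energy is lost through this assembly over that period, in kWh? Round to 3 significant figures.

0.0695/0.0271 = 2.565
0.0186/0.0295 = 0.6305
R_total = 0.0433 + 2.565 + 0.6305 = 3.238 m²·K/W
Q = 36.7 × 31.4 / 3.238 = 355.9 W
E = 355.9 W × 4420 h / 1000 = 1573 kWh

1570 kWh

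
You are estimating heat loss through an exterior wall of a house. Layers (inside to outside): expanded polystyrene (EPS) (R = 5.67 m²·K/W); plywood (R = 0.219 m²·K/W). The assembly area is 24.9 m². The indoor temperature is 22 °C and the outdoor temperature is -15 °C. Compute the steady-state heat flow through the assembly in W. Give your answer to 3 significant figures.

R_total = 5.67 + 0.219 = 5.889 m²·K/W
Q = A·ΔT/R = 24.9 × (22 − (-15)) / 5.889 = 156.4 W

156 W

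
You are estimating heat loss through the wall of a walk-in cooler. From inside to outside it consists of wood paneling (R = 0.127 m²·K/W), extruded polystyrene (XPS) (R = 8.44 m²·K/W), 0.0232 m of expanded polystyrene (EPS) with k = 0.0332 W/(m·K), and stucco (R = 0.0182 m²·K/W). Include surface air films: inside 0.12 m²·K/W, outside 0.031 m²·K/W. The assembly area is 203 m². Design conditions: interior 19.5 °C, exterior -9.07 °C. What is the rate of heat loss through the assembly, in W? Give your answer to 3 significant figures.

0.0232/0.0332 = 0.6988
R_total = 0.12 + 0.127 + 8.44 + 0.6988 + 0.0182 + 0.031 = 9.435 m²·K/W
Q = A·ΔT/R = 203 × (19.5 − (-9.07)) / 9.435 = 614.7 W

615 W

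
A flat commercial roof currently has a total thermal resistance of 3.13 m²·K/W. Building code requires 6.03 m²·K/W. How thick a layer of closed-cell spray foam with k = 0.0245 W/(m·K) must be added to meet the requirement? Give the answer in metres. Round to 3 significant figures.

ΔR = 6.03 − 3.13 = 2.9 m²·K/W
L = ΔR × k = 2.9 × 0.0245 = 0.07105 m

0.0711 m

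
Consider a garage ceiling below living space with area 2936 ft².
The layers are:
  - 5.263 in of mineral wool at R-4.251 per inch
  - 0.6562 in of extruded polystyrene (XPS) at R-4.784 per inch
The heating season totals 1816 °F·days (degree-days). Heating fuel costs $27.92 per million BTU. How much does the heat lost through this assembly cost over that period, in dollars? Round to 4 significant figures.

5.263 × 4.251 = 22.373
0.6562 × 4.784 = 3.1393
R_total = 22.373 + 3.1393 = 25.512 ft²·°F·h/BTU
E = A × HDD × 24 / R = 2936 × 1816 × 24 / 25.512 = 5015700 BTU
Cost = 5015700/10⁶ × 27.92 = $140.04

140.0 dollars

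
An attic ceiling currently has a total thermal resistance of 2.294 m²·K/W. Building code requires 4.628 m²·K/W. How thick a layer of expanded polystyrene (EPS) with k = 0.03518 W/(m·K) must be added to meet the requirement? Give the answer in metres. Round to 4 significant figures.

ΔR = 4.628 − 2.294 = 2.334 m²·K/W
L = ΔR × k = 2.334 × 0.03518 = 0.08211 m

0.08211 m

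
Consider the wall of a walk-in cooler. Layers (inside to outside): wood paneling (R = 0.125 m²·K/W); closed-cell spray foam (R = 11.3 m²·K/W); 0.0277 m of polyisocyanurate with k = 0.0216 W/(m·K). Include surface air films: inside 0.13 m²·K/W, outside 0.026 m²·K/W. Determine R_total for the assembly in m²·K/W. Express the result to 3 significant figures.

0.0277/0.0216 = 1.282
R_total = 0.13 + 0.125 + 11.3 + 1.282 + 0.026 = 12.86 m²·K/W

12.9 m²·K/W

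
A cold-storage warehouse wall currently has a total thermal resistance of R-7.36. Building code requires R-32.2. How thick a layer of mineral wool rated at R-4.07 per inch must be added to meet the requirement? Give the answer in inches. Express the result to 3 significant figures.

ΔR = 32.2 − 7.36 = 24.84 ft²·°F·h/BTU
L = ΔR / (R/in) = 24.84/4.07 = 6.103 in

6.10 in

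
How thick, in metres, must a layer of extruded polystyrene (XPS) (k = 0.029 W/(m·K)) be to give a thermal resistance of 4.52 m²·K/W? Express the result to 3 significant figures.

L = R·k = 4.52 × 0.029 = 0.1311 m

0.131 m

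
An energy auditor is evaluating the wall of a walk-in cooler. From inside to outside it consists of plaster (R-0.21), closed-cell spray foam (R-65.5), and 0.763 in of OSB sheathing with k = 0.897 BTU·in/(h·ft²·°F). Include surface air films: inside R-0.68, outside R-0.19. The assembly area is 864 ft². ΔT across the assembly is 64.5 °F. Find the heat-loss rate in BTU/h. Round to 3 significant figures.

826 BTU/h

0.763/0.897 = 0.8506
R_total = 0.68 + 0.21 + 65.5 + 0.8506 + 0.19 = 67.43 ft²·°F·h/BTU
Q = A·ΔT/R = 864 × 64.5 / 67.43 = 826.4 BTU/h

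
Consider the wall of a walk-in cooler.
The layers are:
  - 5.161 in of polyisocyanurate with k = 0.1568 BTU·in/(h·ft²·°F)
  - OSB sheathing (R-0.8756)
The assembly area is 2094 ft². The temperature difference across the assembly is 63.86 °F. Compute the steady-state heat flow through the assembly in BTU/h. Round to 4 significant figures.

5.161/0.1568 = 32.915
R_total = 32.915 + 0.8756 = 33.79 ft²·°F·h/BTU
Q = A·ΔT/R = 2094 × 63.86 / 33.79 = 3957.5 BTU/h

3957 BTU/h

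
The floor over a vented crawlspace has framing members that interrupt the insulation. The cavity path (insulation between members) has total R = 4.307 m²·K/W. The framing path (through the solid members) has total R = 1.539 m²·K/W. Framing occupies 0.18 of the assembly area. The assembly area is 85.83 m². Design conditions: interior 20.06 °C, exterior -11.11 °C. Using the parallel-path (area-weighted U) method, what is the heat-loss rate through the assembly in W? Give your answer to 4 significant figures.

U_eff = 0.82/4.307 + 0.18/1.539 = 0.19039 + 0.11696 = 0.30735
R_eff = 1/U_eff = 3.2537 m²·K/W
Q = 85.83 × (20.06 − (-11.11)) / 3.2537 = 822.25 W

822.3 W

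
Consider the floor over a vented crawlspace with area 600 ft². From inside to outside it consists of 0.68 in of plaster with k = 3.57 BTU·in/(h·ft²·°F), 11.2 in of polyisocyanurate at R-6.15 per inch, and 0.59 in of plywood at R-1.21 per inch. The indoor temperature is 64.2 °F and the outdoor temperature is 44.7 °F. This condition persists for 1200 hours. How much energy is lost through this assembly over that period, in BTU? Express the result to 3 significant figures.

0.68/3.57 = 0.1905
11.2 × 6.15 = 68.88
0.59 × 1.21 = 0.7139
R_total = 0.1905 + 68.88 + 0.7139 = 69.78 ft²·°F·h/BTU
Q = 600 × (64.2 − 44.7) / 69.78 = 167.7 BTU/h
E = 167.7 × 1200 = 201200 BTU

201000 BTU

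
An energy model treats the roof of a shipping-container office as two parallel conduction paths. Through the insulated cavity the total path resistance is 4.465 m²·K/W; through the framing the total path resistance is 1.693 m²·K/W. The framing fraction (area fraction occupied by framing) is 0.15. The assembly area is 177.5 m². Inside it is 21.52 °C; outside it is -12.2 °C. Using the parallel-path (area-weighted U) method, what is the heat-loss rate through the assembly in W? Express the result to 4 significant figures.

U_eff = 0.85/4.465 + 0.15/1.693 = 0.19037 + 0.0886 = 0.27897
R_eff = 1/U_eff = 3.5846 m²·K/W
Q = 177.5 × (21.52 − (-12.2)) / 3.5846 = 1669.7 W

1670 W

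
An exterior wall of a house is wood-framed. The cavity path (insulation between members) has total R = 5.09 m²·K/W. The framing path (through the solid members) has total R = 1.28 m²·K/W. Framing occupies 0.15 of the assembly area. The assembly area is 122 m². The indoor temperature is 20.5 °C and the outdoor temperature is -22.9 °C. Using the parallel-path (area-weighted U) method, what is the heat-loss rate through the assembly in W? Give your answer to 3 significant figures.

U_eff = 0.85/5.09 + 0.15/1.28 = 0.167 + 0.1172 = 0.2842
R_eff = 1/U_eff = 3.519 m²·K/W
Q = 122 × (20.5 − (-22.9)) / 3.519 = 1505 W

1500 W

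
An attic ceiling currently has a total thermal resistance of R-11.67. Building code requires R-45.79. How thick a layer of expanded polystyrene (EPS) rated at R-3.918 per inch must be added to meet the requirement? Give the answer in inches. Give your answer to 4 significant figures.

ΔR = 45.79 − 11.67 = 34.12 ft²·°F·h/BTU
L = ΔR / (R/in) = 34.12/3.918 = 8.7085 in

8.709 in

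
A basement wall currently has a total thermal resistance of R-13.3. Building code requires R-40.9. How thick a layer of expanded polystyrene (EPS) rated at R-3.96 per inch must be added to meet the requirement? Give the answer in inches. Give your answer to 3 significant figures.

6.97 in

ΔR = 40.9 − 13.3 = 27.6 ft²·°F·h/BTU
L = ΔR / (R/in) = 27.6/3.96 = 6.97 in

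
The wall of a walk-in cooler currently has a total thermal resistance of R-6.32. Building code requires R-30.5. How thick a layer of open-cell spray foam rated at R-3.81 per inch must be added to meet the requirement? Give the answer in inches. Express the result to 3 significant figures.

ΔR = 30.5 − 6.32 = 24.18 ft²·°F·h/BTU
L = ΔR / (R/in) = 24.18/3.81 = 6.346 in

6.35 in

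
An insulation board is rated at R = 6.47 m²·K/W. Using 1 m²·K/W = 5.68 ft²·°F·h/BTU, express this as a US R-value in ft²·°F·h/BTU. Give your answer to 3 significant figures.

36.7 ft²·°F·h/BTU

R_US = 6.47 × 5.68 = 36.75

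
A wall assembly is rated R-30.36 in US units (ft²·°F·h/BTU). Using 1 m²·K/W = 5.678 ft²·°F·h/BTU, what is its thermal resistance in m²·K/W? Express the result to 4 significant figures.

5.347 m²·K/W

R_SI = 30.36/5.678 = 5.347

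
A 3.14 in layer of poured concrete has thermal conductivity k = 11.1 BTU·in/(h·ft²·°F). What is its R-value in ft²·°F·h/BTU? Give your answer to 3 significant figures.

0.283 ft²·°F·h/BTU

R = L/k = 3.14/11.1 = 0.2829 ft²·°F·h/BTU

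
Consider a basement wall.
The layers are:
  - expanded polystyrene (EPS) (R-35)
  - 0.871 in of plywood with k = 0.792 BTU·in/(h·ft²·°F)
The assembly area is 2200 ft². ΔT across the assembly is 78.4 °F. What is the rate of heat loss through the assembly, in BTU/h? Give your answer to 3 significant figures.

0.871/0.792 = 1.1
R_total = 35 + 1.1 = 36.1 ft²·°F·h/BTU
Q = A·ΔT/R = 2200 × 78.4 / 36.1 = 4778 BTU/h

4780 BTU/h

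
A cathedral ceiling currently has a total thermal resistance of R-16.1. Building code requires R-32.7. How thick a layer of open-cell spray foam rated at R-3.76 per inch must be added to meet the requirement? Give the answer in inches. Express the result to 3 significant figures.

4.41 in

ΔR = 32.7 − 16.1 = 16.6 ft²·°F·h/BTU
L = ΔR / (R/in) = 16.6/3.76 = 4.415 in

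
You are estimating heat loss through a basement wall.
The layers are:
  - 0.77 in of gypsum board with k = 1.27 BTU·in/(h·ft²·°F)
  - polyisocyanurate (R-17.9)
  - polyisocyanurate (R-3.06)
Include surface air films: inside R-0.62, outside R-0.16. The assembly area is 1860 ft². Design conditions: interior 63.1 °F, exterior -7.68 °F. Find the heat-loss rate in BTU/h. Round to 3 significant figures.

5890 BTU/h

0.77/1.27 = 0.6063
R_total = 0.62 + 0.6063 + 17.9 + 3.06 + 0.16 = 22.35 ft²·°F·h/BTU
Q = A·ΔT/R = 1860 × (63.1 − (-7.68)) / 22.35 = 5891 BTU/h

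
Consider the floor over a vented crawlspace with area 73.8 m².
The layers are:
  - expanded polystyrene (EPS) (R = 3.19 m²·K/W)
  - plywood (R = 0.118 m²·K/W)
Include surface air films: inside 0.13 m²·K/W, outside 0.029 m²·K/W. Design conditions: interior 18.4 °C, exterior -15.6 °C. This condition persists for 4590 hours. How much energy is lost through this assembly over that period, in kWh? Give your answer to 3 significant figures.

R_total = 0.13 + 3.19 + 0.118 + 0.029 = 3.467 m²·K/W
Q = 73.8 × (18.4 − (-15.6)) / 3.467 = 723.7 W
E = 723.7 W × 4590 h / 1000 = 3322 kWh

3320 kWh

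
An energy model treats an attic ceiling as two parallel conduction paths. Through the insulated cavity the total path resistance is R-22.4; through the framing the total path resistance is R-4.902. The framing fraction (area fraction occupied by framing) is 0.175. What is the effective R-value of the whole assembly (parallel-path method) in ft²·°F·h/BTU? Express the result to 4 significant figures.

13.79 ft²·°F·h/BTU

U_eff = 0.825/22.4 + 0.175/4.902 = 0.03683 + 0.0357 = 0.07253
R_eff = 1/U_eff = 13.787 ft²·°F·h/BTU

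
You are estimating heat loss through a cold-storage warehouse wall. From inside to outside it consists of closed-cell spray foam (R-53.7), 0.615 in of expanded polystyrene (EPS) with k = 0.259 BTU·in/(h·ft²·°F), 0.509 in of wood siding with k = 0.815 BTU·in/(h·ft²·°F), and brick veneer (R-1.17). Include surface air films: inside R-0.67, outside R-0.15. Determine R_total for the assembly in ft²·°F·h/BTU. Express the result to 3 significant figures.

58.7 ft²·°F·h/BTU

0.615/0.259 = 2.375
0.509/0.815 = 0.6245
R_total = 0.67 + 53.7 + 2.375 + 0.6245 + 1.17 + 0.15 = 58.69 ft²·°F·h/BTU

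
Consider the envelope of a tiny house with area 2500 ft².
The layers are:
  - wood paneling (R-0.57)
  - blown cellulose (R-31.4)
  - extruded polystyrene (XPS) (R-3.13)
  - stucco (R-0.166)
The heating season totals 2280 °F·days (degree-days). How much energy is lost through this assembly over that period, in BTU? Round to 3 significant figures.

R_total = 0.57 + 31.4 + 3.13 + 0.166 = 35.27 ft²·°F·h/BTU
E = A × HDD × 24 / R = 2500 × 2280 × 24 / 35.27 = 3879000 BTU

3880000 BTU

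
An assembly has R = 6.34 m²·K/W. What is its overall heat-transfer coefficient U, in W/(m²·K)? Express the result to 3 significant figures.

U = 1/R = 1/6.34 = 0.1577

0.158 W/(m²·K)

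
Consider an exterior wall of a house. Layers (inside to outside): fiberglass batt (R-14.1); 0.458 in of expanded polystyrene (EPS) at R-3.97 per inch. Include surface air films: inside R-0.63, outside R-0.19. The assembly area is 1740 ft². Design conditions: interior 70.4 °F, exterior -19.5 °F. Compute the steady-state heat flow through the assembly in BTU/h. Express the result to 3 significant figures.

0.458 × 3.97 = 1.818
R_total = 0.63 + 14.1 + 1.818 + 0.19 = 16.74 ft²·°F·h/BTU
Q = A·ΔT/R = 1740 × (70.4 − (-19.5)) / 16.74 = 9345 BTU/h

9350 BTU/h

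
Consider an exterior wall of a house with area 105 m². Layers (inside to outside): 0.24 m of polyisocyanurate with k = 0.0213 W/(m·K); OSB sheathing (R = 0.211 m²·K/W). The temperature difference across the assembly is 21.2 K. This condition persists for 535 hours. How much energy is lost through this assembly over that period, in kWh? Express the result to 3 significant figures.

104 kWh

0.24/0.0213 = 11.27
R_total = 11.27 + 0.211 = 11.48 m²·K/W
Q = 105 × 21.2 / 11.48 = 193.9 W
E = 193.9 W × 535 h / 1000 = 103.8 kWh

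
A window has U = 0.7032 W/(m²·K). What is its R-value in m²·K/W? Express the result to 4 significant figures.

R = 1/U = 1/0.7032 = 1.4221

1.422 m²·K/W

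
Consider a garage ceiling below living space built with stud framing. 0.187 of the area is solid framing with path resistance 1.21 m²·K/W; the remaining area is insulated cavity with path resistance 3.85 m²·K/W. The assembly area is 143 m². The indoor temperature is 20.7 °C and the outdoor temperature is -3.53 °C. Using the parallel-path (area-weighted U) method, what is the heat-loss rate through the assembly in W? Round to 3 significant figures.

U_eff = 0.813/3.85 + 0.187/1.21 = 0.2112 + 0.1545 = 0.3657
R_eff = 1/U_eff = 2.734 m²·K/W
Q = 143 × (20.7 − (-3.53)) / 2.734 = 1267 W

1270 W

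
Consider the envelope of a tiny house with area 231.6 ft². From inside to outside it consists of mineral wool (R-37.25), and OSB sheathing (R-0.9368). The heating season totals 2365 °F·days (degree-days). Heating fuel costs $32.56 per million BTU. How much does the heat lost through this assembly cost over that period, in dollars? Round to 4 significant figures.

11.21 dollars

R_total = 37.25 + 0.9368 = 38.187 ft²·°F·h/BTU
E = A × HDD × 24 / R = 231.6 × 2365 × 24 / 38.187 = 344250 BTU
Cost = 344250/10⁶ × 32.56 = $11.209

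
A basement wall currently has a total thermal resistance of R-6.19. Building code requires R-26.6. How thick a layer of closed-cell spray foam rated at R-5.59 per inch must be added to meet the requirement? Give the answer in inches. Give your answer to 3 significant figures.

3.65 in

ΔR = 26.6 − 6.19 = 20.41 ft²·°F·h/BTU
L = ΔR / (R/in) = 20.41/5.59 = 3.651 in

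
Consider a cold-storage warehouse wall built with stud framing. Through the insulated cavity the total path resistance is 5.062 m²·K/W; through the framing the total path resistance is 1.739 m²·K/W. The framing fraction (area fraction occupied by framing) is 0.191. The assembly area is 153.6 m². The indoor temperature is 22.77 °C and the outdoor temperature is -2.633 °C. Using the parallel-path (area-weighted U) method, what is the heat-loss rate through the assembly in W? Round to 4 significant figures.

1052 W

U_eff = 0.809/5.062 + 0.191/1.739 = 0.15982 + 0.10983 = 0.26965
R_eff = 1/U_eff = 3.7085 m²·K/W
Q = 153.6 × (22.77 − (-2.633)) / 3.7085 = 1052.2 W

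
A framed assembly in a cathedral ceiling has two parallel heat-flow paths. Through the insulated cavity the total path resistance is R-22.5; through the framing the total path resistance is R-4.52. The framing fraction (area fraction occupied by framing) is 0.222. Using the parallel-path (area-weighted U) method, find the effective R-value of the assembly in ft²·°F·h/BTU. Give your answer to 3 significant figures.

11.9 ft²·°F·h/BTU

U_eff = 0.778/22.5 + 0.222/4.52 = 0.03458 + 0.04912 = 0.08369
R_eff = 1/U_eff = 11.95 ft²·°F·h/BTU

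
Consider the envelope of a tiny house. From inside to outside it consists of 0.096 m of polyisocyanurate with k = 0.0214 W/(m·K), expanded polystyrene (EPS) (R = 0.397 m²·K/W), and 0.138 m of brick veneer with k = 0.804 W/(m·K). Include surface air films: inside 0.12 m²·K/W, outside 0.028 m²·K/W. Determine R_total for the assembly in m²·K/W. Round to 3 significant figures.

0.096/0.0214 = 4.486
0.138/0.804 = 0.1716
R_total = 0.12 + 4.486 + 0.397 + 0.1716 + 0.028 = 5.203 m²·K/W

5.20 m²·K/W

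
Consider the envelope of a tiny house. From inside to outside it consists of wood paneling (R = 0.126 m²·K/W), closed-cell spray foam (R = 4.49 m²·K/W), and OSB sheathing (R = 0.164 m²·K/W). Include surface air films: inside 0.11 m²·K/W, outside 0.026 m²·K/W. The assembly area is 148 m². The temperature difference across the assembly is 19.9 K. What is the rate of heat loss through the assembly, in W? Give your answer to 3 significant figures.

599 W

R_total = 0.11 + 0.126 + 4.49 + 0.164 + 0.026 = 4.916 m²·K/W
Q = A·ΔT/R = 148 × 19.9 / 4.916 = 599.1 W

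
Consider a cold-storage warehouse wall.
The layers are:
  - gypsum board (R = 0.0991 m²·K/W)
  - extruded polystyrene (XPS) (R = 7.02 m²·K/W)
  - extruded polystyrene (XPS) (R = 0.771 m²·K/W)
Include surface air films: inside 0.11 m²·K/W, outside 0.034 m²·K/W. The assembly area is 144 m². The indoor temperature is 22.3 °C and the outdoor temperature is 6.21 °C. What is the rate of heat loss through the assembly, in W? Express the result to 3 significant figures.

R_total = 0.11 + 0.0991 + 7.02 + 0.771 + 0.034 = 8.034 m²·K/W
Q = A·ΔT/R = 144 × (22.3 − 6.21) / 8.034 = 288.4 W

288 W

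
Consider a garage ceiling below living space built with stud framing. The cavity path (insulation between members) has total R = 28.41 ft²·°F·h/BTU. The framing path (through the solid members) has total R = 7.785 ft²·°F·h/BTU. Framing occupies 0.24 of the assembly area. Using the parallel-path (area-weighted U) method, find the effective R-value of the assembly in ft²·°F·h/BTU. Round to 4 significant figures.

U_eff = 0.76/28.41 + 0.24/7.785 = 0.026751 + 0.030829 = 0.05758
R_eff = 1/U_eff = 17.367 ft²·°F·h/BTU

17.37 ft²·°F·h/BTU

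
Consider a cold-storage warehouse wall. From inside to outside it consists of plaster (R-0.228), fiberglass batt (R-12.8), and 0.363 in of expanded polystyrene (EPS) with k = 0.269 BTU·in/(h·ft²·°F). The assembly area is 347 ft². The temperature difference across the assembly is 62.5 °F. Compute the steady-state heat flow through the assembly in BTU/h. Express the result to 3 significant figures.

0.363/0.269 = 1.349
R_total = 0.228 + 12.8 + 1.349 = 14.38 ft²·°F·h/BTU
Q = A·ΔT/R = 347 × 62.5 / 14.38 = 1508 BTU/h

1510 BTU/h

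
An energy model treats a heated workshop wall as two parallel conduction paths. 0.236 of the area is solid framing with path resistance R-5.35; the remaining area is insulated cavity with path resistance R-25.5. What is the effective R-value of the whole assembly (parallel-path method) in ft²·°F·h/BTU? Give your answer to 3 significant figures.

13.5 ft²·°F·h/BTU

U_eff = 0.764/25.5 + 0.236/5.35 = 0.02996 + 0.04411 = 0.07407
R_eff = 1/U_eff = 13.5 ft²·°F·h/BTU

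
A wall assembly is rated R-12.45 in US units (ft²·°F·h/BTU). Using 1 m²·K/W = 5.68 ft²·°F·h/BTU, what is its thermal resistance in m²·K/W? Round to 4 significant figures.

R_SI = 12.45/5.68 = 2.1919

2.192 m²·K/W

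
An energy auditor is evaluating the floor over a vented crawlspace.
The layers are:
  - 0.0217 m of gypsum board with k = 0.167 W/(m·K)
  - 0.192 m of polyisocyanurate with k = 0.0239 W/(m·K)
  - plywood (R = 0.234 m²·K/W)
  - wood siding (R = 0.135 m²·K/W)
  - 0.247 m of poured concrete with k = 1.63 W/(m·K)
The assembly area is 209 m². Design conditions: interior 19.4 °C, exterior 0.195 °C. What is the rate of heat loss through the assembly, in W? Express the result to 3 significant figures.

0.0217/0.167 = 0.1299
0.192/0.0239 = 8.033
0.247/1.63 = 0.1515
R_total = 0.1299 + 8.033 + 0.234 + 0.135 + 0.1515 = 8.684 m²·K/W
Q = A·ΔT/R = 209 × (19.4 − 0.195) / 8.684 = 462.2 W

462 W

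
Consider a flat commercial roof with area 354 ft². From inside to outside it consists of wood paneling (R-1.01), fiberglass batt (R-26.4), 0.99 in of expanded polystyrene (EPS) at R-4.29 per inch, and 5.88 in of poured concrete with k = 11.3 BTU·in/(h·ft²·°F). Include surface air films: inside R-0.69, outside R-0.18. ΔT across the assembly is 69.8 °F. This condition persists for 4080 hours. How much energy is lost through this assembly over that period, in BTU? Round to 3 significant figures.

0.99 × 4.29 = 4.247
5.88/11.3 = 0.5204
R_total = 0.69 + 1.01 + 26.4 + 4.247 + 0.5204 + 0.18 = 33.05 ft²·°F·h/BTU
Q = 354 × 69.8 / 33.05 = 747.7 BTU/h
E = 747.7 × 4080 = 3051000 BTU

3050000 BTU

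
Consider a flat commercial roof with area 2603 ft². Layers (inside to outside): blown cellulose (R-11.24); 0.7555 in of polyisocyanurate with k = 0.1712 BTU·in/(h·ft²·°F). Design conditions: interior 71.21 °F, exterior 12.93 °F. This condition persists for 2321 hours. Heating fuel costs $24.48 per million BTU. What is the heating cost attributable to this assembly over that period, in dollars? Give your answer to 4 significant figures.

550.7 dollars

0.7555/0.1712 = 4.413
R_total = 11.24 + 4.413 = 15.653 ft²·°F·h/BTU
Q = 2603 × (71.21 − 12.93) / 15.653 = 9691.6 BTU/h
E = 9691.6 × 2321 = 22494000 BTU
Cost = 22494000/10⁶ × 24.48 = $550.66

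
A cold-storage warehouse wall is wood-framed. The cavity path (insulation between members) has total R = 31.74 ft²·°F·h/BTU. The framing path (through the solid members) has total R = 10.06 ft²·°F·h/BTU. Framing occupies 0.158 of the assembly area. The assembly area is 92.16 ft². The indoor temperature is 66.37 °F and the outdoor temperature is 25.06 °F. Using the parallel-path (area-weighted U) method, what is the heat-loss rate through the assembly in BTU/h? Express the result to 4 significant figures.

160.8 BTU/h

U_eff = 0.842/31.74 + 0.158/10.06 = 0.026528 + 0.015706 = 0.042234
R_eff = 1/U_eff = 23.678 ft²·°F·h/BTU
Q = 92.16 × (66.37 − 25.06) / 23.678 = 160.79 BTU/h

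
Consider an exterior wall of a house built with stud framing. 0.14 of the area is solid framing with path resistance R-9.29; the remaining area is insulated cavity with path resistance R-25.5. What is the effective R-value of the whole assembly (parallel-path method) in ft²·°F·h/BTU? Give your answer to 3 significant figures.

20.5 ft²·°F·h/BTU

U_eff = 0.86/25.5 + 0.14/9.29 = 0.03373 + 0.01507 = 0.0488
R_eff = 1/U_eff = 20.49 ft²·°F·h/BTU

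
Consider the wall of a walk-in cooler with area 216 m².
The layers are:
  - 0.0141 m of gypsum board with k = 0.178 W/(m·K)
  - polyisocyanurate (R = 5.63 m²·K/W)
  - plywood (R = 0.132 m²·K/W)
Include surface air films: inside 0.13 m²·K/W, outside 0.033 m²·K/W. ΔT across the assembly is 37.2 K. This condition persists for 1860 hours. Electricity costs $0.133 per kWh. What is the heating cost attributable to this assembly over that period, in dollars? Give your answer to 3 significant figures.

331 dollars

0.0141/0.178 = 0.07921
R_total = 0.13 + 0.07921 + 5.63 + 0.132 + 0.033 = 6.004 m²·K/W
Q = 216 × 37.2 / 6.004 = 1338 W
E = 1338 W × 1860 h / 1000 = 2489 kWh
Cost = 2489 × 0.133 = $331.1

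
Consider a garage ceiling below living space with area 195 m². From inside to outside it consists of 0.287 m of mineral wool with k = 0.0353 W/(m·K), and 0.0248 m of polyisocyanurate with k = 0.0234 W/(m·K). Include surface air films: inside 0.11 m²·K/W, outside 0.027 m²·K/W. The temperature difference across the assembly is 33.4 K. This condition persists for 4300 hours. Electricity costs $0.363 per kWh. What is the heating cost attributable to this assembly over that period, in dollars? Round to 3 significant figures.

0.287/0.0353 = 8.13
0.0248/0.0234 = 1.06
R_total = 0.11 + 8.13 + 1.06 + 0.027 = 9.327 m²·K/W
Q = 195 × 33.4 / 9.327 = 698.3 W
E = 698.3 W × 4300 h / 1000 = 3003 kWh
Cost = 3003 × 0.363 = $1090

1090 dollars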